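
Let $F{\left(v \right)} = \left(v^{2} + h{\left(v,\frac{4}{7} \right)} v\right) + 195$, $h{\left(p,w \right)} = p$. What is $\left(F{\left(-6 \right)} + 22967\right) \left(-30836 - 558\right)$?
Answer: $-729408196$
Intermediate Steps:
$F{\left(v \right)} = 195 + 2 v^{2}$ ($F{\left(v \right)} = \left(v^{2} + v v\right) + 195 = \left(v^{2} + v^{2}\right) + 195 = 2 v^{2} + 195 = 195 + 2 v^{2}$)
$\left(F{\left(-6 \right)} + 22967\right) \left(-30836 - 558\right) = \left(\left(195 + 2 \left(-6\right)^{2}\right) + 22967\right) \left(-30836 - 558\right) = \left(\left(195 + 2 \cdot 36\right) + 22967\right) \left(-31394\right) = \left(\left(195 + 72\right) + 22967\right) \left(-31394\right) = \left(267 + 22967\right) \left(-31394\right) = 23234 \left(-31394\right) = -729408196$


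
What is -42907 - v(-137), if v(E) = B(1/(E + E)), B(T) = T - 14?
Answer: -11752681/274 ≈ -42893.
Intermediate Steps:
B(T) = -14 + T
v(E) = -14 + 1/(2*E) (v(E) = -14 + 1/(E + E) = -14 + 1/(2*E))
-42907 - v(-137) = -42907 - (-14 + (1/2)/(-137)) = -42907 - (-14 + (1/2)*(-1/137)) = -42907 - (-14 - 1/274) = -42907 - 1*(-3837/274) = -42907 + 3837/274 = -11752681/274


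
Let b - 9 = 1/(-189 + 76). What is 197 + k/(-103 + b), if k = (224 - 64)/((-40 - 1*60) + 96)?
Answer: 2097251/10623 ≈ 197.43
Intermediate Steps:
b = 1016/113 (b = 9 + 1/(-189 + 76) = 9 + 1/(-113) = 9 - 1/113 = 1016/113 ≈ 8.9911)
k = -40 (k = 160/((-40 - 60) + 96) = 160/(-100 + 96) = 160/(-4) = 160*(-1/4) = -40)
197 + k/(-103 + b) = 197 - 40/(-103 + 1016/113) = 197 - 40/(-10623/113) = 197 - 113/10623*(-40) = 197 + 4520/10623 = 2097251/10623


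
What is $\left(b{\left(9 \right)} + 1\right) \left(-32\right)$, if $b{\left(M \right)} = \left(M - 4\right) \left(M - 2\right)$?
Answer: $-1152$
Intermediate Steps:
$b{\left(M \right)} = \left(-4 + M\right) \left(-2 + M\right)$
$\left(b{\left(9 \right)} + 1\right) \left(-32\right) = \left(\left(8 + 9^{2} - 54\right) + 1\right) \left(-32\right) = \left(\left(8 + 81 - 54\right) + 1\right) \left(-32\right) = \left(35 + 1\right) \left(-32\right) = 36 \left(-32\right) = -1152$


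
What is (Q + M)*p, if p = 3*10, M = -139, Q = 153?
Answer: 420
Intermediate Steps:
p = 30
(Q + M)*p = (153 - 139)*30 = 14*30 = 420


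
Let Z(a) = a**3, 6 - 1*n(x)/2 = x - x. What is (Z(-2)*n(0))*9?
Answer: -864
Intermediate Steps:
n(x) = 12 (n(x) = 12 - 2*(x - x) = 12 - 2*0 = 12 + 0 = 12)
(Z(-2)*n(0))*9 = ((-2)**3*12)*9 = -8*12*9 = -96*9 = -864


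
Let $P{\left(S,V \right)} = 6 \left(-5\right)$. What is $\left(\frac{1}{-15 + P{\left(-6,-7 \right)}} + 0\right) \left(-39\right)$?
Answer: $\frac{13}{15} \approx 0.86667$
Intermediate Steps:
$P{\left(S,V \right)} = -30$
$\left(\frac{1}{-15 + P{\left(-6,-7 \right)}} + 0\right) \left(-39\right) = \left(\frac{1}{-15 - 30} + 0\right) \left(-39\right) = \left(\frac{1}{-45} + 0\right) \left(-39\right) = \left(- \frac{1}{45} + 0\right) \left(-39\right) = \left(- \frac{1}{45}\right) \left(-39\right) = \frac{13}{15}$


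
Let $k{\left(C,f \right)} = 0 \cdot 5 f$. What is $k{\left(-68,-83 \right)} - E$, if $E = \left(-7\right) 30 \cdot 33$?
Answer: $6930$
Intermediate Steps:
$E = -6930$ ($E = \left(-210\right) 33 = -6930$)
$k{\left(C,f \right)} = 0$ ($k{\left(C,f \right)} = 0 f = 0$)
$k{\left(-68,-83 \right)} - E = 0 - -6930 = 0 + 6930 = 6930$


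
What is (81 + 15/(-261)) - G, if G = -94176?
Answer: 8200354/87 ≈ 94257.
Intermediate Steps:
(81 + 15/(-261)) - G = (81 + 15/(-261)) - 1*(-94176) = (81 + 15*(-1/261)) + 94176 = (81 - 5/87) + 94176 = 7042/87 + 94176 = 8200354/87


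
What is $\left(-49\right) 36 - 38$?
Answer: $-1802$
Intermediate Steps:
$\left(-49\right) 36 - 38 = -1764 - 38 = -1802$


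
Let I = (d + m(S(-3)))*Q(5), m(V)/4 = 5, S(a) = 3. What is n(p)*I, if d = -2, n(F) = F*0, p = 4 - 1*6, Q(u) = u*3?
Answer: 0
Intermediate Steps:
Q(u) = 3*u
m(V) = 20 (m(V) = 4*5 = 20)
p = -2 (p = 4 - 6 = -2)
n(F) = 0
I = 270 (I = (-2 + 20)*(3*5) = 18*15 = 270)
n(p)*I = 0*270 = 0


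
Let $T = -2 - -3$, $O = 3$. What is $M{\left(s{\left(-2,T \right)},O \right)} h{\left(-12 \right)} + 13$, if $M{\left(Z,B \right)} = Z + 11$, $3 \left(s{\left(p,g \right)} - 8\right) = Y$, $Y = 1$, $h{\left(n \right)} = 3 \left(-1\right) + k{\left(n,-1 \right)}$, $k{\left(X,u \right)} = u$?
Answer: $- \frac{193}{3} \approx -64.333$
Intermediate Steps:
$h{\left(n \right)} = -4$ ($h{\left(n \right)} = 3 \left(-1\right) - 1 = -3 - 1 = -4$)
$T = 1$ ($T = -2 + 3 = 1$)
$s{\left(p,g \right)} = \frac{25}{3}$ ($s{\left(p,g \right)} = 8 + \frac{1}{3} \cdot 1 = 8 + \frac{1}{3} = \frac{25}{3}$)
$M{\left(Z,B \right)} = 11 + Z$
$M{\left(s{\left(-2,T \right)},O \right)} h{\left(-12 \right)} + 13 = \left(11 + \frac{25}{3}\right) \left(-4\right) + 13 = \frac{58}{3} \left(-4\right) + 13 = - \frac{232}{3} + 13 = - \frac{193}{3}$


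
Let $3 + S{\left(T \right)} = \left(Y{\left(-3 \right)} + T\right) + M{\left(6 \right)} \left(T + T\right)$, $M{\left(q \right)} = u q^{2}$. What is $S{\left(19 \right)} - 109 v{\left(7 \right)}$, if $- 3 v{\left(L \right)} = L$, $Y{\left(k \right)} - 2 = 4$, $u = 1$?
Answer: $\frac{4933}{3} \approx 1644.3$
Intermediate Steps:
$Y{\left(k \right)} = 6$ ($Y{\left(k \right)} = 2 + 4 = 6$)
$M{\left(q \right)} = q^{2}$ ($M{\left(q \right)} = 1 q^{2} = q^{2}$)
$v{\left(L \right)} = - \frac{L}{3}$
$S{\left(T \right)} = 3 + 73 T$ ($S{\left(T \right)} = -3 + \left(\left(6 + T\right) + 6^{2} \left(T + T\right)\right) = -3 + \left(\left(6 + T\right) + 36 \cdot 2 T\right) = -3 + \left(\left(6 + T\right) + 72 T\right) = -3 + \left(6 + 73 T\right) = 3 + 73 T$)
$S{\left(19 \right)} - 109 v{\left(7 \right)} = \left(3 + 73 \cdot 19\right) - 109 \left(\left(- \frac{1}{3}\right) 7\right) = \left(3 + 1387\right) - - \frac{763}{3} = 1390 + \frac{763}{3} = \frac{4933}{3}$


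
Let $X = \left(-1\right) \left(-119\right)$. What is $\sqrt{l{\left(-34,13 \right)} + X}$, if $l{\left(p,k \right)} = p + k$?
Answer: $7 \sqrt{2} \approx 9.8995$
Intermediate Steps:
$l{\left(p,k \right)} = k + p$
$X = 119$
$\sqrt{l{\left(-34,13 \right)} + X} = \sqrt{\left(13 - 34\right) + 119} = \sqrt{-21 + 119} = \sqrt{98} = 7 \sqrt{2}$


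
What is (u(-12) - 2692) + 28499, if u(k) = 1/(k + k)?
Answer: 619367/24 ≈ 25807.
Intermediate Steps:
u(k) = 1/(2*k)
(u(-12) - 2692) + 28499 = ((½)/(-12) - 2692) + 28499 = ((½)*(-1/12) - 2692) + 28499 = (-1/24 - 2692) + 28499 = -64609/24 + 28499 = 619367/24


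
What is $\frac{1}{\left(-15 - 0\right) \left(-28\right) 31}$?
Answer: $\frac{1}{13020} \approx 7.6805 \cdot 10^{-5}$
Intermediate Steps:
$\frac{1}{\left(-15 - 0\right) \left(-28\right) 31} = \frac{1}{\left(-15 + 0\right) \left(-28\right) 31} = \frac{1}{\left(-15\right) \left(-28\right) 31} = \frac{1}{420 \cdot 31} = \frac{1}{13020}$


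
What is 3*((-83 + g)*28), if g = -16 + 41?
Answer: -4872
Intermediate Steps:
g = 25
3*((-83 + g)*28) = 3*((-83 + 25)*28) = 3*(-58*28) = 3*(-1624) = -4872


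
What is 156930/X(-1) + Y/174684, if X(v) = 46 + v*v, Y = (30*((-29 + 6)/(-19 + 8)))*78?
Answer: 25128940905/7525969 ≈ 3339.0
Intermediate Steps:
Y = 53820/11 (Y = (30*(-23/(-11)))*78 = (30*(-23*(-1/11)))*78 = (30*(23/11))*78 = (690/11)*78 = 53820/11 ≈ 4892.7)
X(v) = 46 + v²
156930/X(-1) + Y/174684 = 156930/(46 + (-1)²) + (53820/11)/174684 = 156930/(46 + 1) + (53820/11)*(1/174684) = 156930/47 + 4485/160127 = 25128940905/7525969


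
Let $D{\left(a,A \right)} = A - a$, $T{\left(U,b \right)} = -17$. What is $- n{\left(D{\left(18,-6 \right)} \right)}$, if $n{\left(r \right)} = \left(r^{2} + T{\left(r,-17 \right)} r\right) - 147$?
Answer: $-837$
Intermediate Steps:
$n{\left(r \right)} = -147 + r^{2} - 17 r$ ($n{\left(r \right)} = \left(r^{2} - 17 r\right) - 147 = -147 + r^{2} - 17 r$)
$- n{\left(D{\left(18,-6 \right)} \right)} = - (-147 + \left(-6 - 18\right)^{2} - 17 \left(-6 - 18\right)) = - (-147 + \left(-24\right)^{2} - -408) = - (-147 + 576 + 408) = \left(-1\right) 837 = -837$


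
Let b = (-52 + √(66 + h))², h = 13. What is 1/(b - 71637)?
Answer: -34427/2370009426 + 26*√79/1185004713 ≈ -1.4331e-5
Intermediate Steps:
b = (-52 + √79)² (b = (-52 + √(66 + 13))² = (-52 + √79)² ≈ 1858.6)
1/(b - 71637) = 1/((52 - √79)² - 71637) = 1/(-71637 + (52 - √79)²)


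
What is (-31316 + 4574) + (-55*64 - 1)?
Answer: -30263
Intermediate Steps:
(-31316 + 4574) + (-55*64 - 1) = -26742 + (-3520 - 1) = -26742 - 3521 = -30263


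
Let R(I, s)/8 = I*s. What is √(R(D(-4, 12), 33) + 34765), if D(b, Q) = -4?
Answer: √33709 ≈ 183.60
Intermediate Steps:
R(I, s) = 8*I*s (R(I, s) = 8*(I*s) = 8*I*s)
√(R(D(-4, 12), 33) + 34765) = √(8*(-4)*33 + 34765) = √(-1056 + 34765) = √33709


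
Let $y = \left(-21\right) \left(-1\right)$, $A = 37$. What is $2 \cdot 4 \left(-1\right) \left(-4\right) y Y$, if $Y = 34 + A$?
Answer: $47712$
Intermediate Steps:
$y = 21$
$Y = 71$ ($Y = 34 + 37 = 71$)
$2 \cdot 4 \left(-1\right) \left(-4\right) y Y = 2 \cdot 4 \left(-1\right) \left(-4\right) 21 \cdot 71 = 8 \left(-1\right) \left(-4\right) 21 \cdot 71 = \left(-8\right) \left(-4\right) 21 \cdot 71 = 32 \cdot 21 \cdot 71 = 672 \cdot 71 = 47712$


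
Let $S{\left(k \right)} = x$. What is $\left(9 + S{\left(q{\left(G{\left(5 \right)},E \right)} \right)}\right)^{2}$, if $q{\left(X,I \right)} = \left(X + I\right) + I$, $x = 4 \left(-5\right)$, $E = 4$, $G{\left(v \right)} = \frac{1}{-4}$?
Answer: $121$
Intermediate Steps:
$G{\left(v \right)} = - \frac{1}{4}$
$x = -20$
$q{\left(X,I \right)} = X + 2 I$ ($q{\left(X,I \right)} = \left(I + X\right) + I = X + 2 I$)
$S{\left(k \right)} = -20$
$\left(9 + S{\left(q{\left(G{\left(5 \right)},E \right)} \right)}\right)^{2} = \left(9 - 20\right)^{2} = \left(-11\right)^{2} = 121$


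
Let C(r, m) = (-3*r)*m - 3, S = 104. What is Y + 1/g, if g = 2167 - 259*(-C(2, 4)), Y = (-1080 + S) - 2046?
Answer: -14584173/4826 ≈ -3022.0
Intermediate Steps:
C(r, m) = -3 - 3*m*r (C(r, m) = -3*m*r - 3 = -3 - 3*m*r)
Y = -3022 (Y = (-1080 + 104) - 2046 = -976 - 2046 = -3022)
g = -4826 (g = 2167 - 259*(-(-3 - 3*4*2)) = 2167 - 259*(-(-3 - 24)) = 2167 - 259*(-1*(-27)) = 2167 - 259*27 = 2167 - 1*6993 = 2167 - 6993 = -4826)
Y + 1/g = -3022 + 1/(-4826) = -3022 - 1/4826 = -14584173/4826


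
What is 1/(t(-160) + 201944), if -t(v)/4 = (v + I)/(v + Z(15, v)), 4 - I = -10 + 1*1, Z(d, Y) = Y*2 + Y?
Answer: 160/32310893 ≈ 4.9519e-6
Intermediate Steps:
Z(d, Y) = 3*Y (Z(d, Y) = 2*Y + Y = 3*Y)
I = 13 (I = 4 - (-10 + 1*1) = 4 - (-10 + 1) = 4 - 1*(-9) = 4 + 9 = 13)
t(v) = -(13 + v)/v (t(v) = -4*(v + 13)/(v + 3*v) = -4*(13 + v)/(4*v) = -4*(13 + v)*1/(4*v) = -(13 + v)/v)
1/(t(-160) + 201944) = 1/((-13 - 1*(-160))/(-160) + 201944) = 1/(-(-13 + 160)/160 + 201944) = 1/(-1/160*147 + 201944) = 1/(-147/160 + 201944) = 1/(32310893/160) = 160/32310893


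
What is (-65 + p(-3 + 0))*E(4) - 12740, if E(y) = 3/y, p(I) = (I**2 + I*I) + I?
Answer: -25555/2 ≈ -12778.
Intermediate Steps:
p(I) = I + 2*I**2 (p(I) = (I**2 + I**2) + I = 2*I**2 + I = I + 2*I**2)
(-65 + p(-3 + 0))*E(4) - 12740 = (-65 + (-3 + 0)*(1 + 2*(-3 + 0)))*(3/4) - 12740 = (-65 - 3*(1 + 2*(-3)))*(3*(1/4)) - 12740 = (-65 - 3*(1 - 6))*(3/4) - 12740 = (-65 - 3*(-5))*(3/4) - 12740 = (-65 + 15)*(3/4) - 12740 = -50*3/4 - 12740 = -75/2 - 12740 = -25555/2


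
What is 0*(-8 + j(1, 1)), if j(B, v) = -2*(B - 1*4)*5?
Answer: 0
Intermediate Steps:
j(B, v) = 40 - 10*B (j(B, v) = -2*(B - 4)*5 = -2*(-4 + B)*5 = (8 - 2*B)*5 = 40 - 10*B)
0*(-8 + j(1, 1)) = 0*(-8 + (40 - 10*1)) = 0*(-8 + (40 - 10)) = 0*(-8 + 30) = 0*22 = 0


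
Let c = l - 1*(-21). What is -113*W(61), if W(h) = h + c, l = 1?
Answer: -9379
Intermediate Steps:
c = 22 (c = 1 - 1*(-21) = 1 + 21 = 22)
W(h) = 22 + h (W(h) = h + 22 = 22 + h)
-113*W(61) = -113*(22 + 61) = -113*83 = -9379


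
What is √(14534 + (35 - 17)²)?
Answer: √14858 ≈ 121.89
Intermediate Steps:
√(14534 + (35 - 17)²) = √(14534 + 18²) = √(14534 + 324) = √14858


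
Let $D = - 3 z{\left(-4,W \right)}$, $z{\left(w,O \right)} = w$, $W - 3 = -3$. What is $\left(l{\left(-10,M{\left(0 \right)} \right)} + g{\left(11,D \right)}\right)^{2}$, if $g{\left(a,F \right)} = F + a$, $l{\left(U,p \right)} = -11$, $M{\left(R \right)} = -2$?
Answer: $144$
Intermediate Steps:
$W = 0$ ($W = 3 - 3 = 0$)
$D = 12$ ($D = \left(-3\right) \left(-4\right) = 12$)
$\left(l{\left(-10,M{\left(0 \right)} \right)} + g{\left(11,D \right)}\right)^{2} = \left(-11 + \left(12 + 11\right)\right)^{2} = \left(-11 + 23\right)^{2} = 12^{2} = 144$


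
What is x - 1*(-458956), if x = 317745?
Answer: 776701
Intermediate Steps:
x - 1*(-458956) = 317745 - 1*(-458956) = 317745 + 458956 = 776701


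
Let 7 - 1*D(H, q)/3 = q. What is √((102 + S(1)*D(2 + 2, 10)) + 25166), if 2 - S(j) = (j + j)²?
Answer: √25286 ≈ 159.02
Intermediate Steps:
D(H, q) = 21 - 3*q
S(j) = 2 - 4*j² (S(j) = 2 - (j + j)² = 2 - (2*j)² = 2 - 4*j²)
√((102 + S(1)*D(2 + 2, 10)) + 25166) = √((102 + (2 - 4*1²)*(21 - 3*10)) + 25166) = √((102 + (2 - 4*1)*(21 - 30)) + 25166) = √((102 + (2 - 4)*(-9)) + 25166) = √((102 - 2*(-9)) + 25166) = √((102 + 18) + 25166) = √(120 + 25166) = √25286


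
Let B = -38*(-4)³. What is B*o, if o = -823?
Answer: -2001536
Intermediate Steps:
B = 2432 (B = -38*(-64) = 2432)
B*o = 2432*(-823) = -2001536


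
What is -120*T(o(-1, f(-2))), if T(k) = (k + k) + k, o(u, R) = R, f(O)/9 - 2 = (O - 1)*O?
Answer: -25920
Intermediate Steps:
f(O) = 18 + 9*O*(-1 + O) (f(O) = 18 + 9*((O - 1)*O) = 18 + 9*((-1 + O)*O) = 18 + 9*(O*(-1 + O)) = 18 + 9*O*(-1 + O))
T(k) = 3*k (T(k) = 2*k + k = 3*k)
-120*T(o(-1, f(-2))) = -360*(18 - 9*(-2) + 9*(-2)**2) = -360*(18 + 18 + 9*4) = -360*(18 + 18 + 36) = -360*72 = -120*216 = -25920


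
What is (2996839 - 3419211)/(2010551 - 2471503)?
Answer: 105593/115238 ≈ 0.91630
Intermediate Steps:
(2996839 - 3419211)/(2010551 - 2471503) = -422372/(-460952) = -422372*(-1/460952) = 105593/115238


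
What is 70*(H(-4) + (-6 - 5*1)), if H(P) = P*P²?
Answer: -5250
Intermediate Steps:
H(P) = P³
70*(H(-4) + (-6 - 5*1)) = 70*((-4)³ + (-6 - 5*1)) = 70*(-64 + (-6 - 5)) = 70*(-64 - 11) = 70*(-75) = -5250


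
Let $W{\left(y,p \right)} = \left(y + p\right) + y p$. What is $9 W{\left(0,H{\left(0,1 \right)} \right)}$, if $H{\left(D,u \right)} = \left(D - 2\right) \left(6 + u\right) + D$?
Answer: $-126$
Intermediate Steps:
$H{\left(D,u \right)} = D + \left(-2 + D\right) \left(6 + u\right)$ ($H{\left(D,u \right)} = \left(-2 + D\right) \left(6 + u\right) + D = D + \left(-2 + D\right) \left(6 + u\right)$)
$W{\left(y,p \right)} = p + y + p y$ ($W{\left(y,p \right)} = \left(p + y\right) + p y = p + y + p y$)
$9 W{\left(0,H{\left(0,1 \right)} \right)} = 9 \left(\left(-12 - 2 + 7 \cdot 0 + 0 \cdot 1\right) + 0 + \left(-12 - 2 + 7 \cdot 0 + 0 \cdot 1\right) 0\right) = 9 \left(\left(-12 - 2 + 0 + 0\right) + 0 + \left(-12 - 2 + 0 + 0\right) 0\right) = 9 \left(-14 + 0 - 0\right) = 9 \left(-14 + 0 + 0\right) = 9 \left(-14\right) = -126$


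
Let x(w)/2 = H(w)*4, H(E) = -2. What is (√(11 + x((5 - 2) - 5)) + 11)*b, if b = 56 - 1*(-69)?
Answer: 1375 + 125*I*√5 ≈ 1375.0 + 279.51*I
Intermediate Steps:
b = 125 (b = 56 + 69 = 125)
x(w) = -16 (x(w) = 2*(-2*4) = 2*(-8) = -16)
(√(11 + x((5 - 2) - 5)) + 11)*b = (√(11 - 16) + 11)*125 = (√(-5) + 11)*125 = (I*√5 + 11)*125 = (11 + I*√5)*125 = 1375 + 125*I*√5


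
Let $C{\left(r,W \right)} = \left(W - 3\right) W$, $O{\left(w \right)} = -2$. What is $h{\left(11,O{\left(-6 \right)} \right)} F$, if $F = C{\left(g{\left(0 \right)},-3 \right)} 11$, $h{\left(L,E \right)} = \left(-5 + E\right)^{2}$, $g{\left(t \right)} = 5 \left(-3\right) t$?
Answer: $9702$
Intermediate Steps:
$g{\left(t \right)} = - 15 t$
$C{\left(r,W \right)} = W \left(-3 + W\right)$ ($C{\left(r,W \right)} = \left(-3 + W\right) W = W \left(-3 + W\right)$)
$F = 198$ ($F = - 3 \left(-3 - 3\right) 11 = \left(-3\right) \left(-6\right) 11 = 18 \cdot 11 = 198$)
$h{\left(11,O{\left(-6 \right)} \right)} F = \left(-5 - 2\right)^{2} \cdot 198 = \left(-7\right)^{2} \cdot 198 = 49 \cdot 198 = 9702$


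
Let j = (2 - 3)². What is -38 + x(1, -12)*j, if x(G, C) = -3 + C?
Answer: -53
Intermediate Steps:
j = 1 (j = (-1)² = 1)
-38 + x(1, -12)*j = -38 + (-3 - 12)*1 = -38 - 15*1 = -38 - 15 = -53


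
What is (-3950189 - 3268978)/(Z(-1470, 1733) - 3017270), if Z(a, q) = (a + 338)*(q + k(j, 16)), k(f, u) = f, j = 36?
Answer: 7219167/5019778 ≈ 1.4381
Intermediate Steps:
Z(a, q) = (36 + q)*(338 + a) (Z(a, q) = (a + 338)*(q + 36) = (338 + a)*(36 + q) = (36 + q)*(338 + a))
(-3950189 - 3268978)/(Z(-1470, 1733) - 3017270) = (-3950189 - 3268978)/((12168 + 36*(-1470) + 338*1733 - 1470*1733) - 3017270) = -7219167/((12168 - 52920 + 585754 - 2547510) - 3017270) = -7219167/(-2002508 - 3017270) = -7219167/(-5019778) = -7219167*(-1/5019778) = 7219167/5019778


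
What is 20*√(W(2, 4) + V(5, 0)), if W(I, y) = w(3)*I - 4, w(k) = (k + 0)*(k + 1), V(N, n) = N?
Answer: 100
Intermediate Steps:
w(k) = k*(1 + k)
W(I, y) = -4 + 12*I (W(I, y) = (3*(1 + 3))*I - 4 = (3*4)*I - 4 = 12*I - 4 = -4 + 12*I)
20*√(W(2, 4) + V(5, 0)) = 20*√((-4 + 12*2) + 5) = 20*√((-4 + 24) + 5) = 20*√(20 + 5) = 20*√25 = 20*5 = 100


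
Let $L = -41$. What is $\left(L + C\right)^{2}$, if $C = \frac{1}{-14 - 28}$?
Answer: $\frac{2968729}{1764} \approx 1683.0$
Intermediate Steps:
$C = - \frac{1}{42}$ ($C = \frac{1}{-42} = - \frac{1}{42} \approx -0.02381$)
$\left(L + C\right)^{2} = \left(-41 - \frac{1}{42}\right)^{2} = \left(- \frac{1723}{42}\right)^{2} = \frac{2968729}{1764}$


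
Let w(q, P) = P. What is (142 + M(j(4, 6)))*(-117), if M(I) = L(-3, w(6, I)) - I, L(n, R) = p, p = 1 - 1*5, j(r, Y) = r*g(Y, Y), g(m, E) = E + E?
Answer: -10530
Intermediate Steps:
g(m, E) = 2*E
j(r, Y) = 2*Y*r (j(r, Y) = r*(2*Y) = 2*Y*r)
p = -4 (p = 1 - 5 = -4)
L(n, R) = -4
M(I) = -4 - I
(142 + M(j(4, 6)))*(-117) = (142 + (-4 - 2*6*4))*(-117) = (142 + (-4 - 1*48))*(-117) = (142 + (-4 - 48))*(-117) = (142 - 52)*(-117) = 90*(-117) = -10530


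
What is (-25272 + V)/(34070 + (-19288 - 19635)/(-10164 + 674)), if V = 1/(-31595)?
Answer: -1515493860218/2043332206137 ≈ -0.74168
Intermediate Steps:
V = -1/31595 ≈ -3.1651e-5
(-25272 + V)/(34070 + (-19288 - 19635)/(-10164 + 674)) = (-25272 - 1/31595)/(34070 + (-19288 - 19635)/(-10164 + 674)) = -798468841/(31595*(34070 - 38923/(-9490))) = -798468841/(31595*(34070 - 38923*(-1/9490))) = -798468841/(31595*(34070 + 38923/9490)) = -798468841/(31595*323363223/9490) = -798468841/31595*9490/323363223 = -1515493860218/2043332206137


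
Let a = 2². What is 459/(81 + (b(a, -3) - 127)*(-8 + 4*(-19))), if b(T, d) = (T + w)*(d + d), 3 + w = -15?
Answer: 153/1231 ≈ 0.12429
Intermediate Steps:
w = -18 (w = -3 - 15 = -18)
a = 4
b(T, d) = 2*d*(-18 + T) (b(T, d) = (T - 18)*(d + d) = (-18 + T)*(2*d) = 2*d*(-18 + T))
459/(81 + (b(a, -3) - 127)*(-8 + 4*(-19))) = 459/(81 + (2*(-3)*(-18 + 4) - 127)*(-8 + 4*(-19))) = 459/(81 + (2*(-3)*(-14) - 127)*(-8 - 76)) = 459/(81 + (84 - 127)*(-84)) = 459/(81 - 43*(-84)) = 459/(81 + 3612) = 459/3693 = 459*(1/3693) = 153/1231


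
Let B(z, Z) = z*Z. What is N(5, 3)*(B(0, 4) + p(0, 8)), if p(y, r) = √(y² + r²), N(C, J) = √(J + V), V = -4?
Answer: 8*I ≈ 8.0*I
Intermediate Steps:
N(C, J) = √(-4 + J) (N(C, J) = √(J - 4) = √(-4 + J))
B(z, Z) = Z*z
p(y, r) = √(r² + y²)
N(5, 3)*(B(0, 4) + p(0, 8)) = √(-4 + 3)*(4*0 + √(8² + 0²)) = √(-1)*(0 + √(64 + 0)) = I*(0 + √64) = I*(0 + 8) = I*8 = 8*I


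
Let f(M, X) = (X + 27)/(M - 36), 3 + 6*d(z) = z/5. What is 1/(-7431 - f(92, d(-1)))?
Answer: -840/6242437 ≈ -0.00013456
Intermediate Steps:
d(z) = -1/2 + z/30 (d(z) = -1/2 + (z/5)/6 = -1/2 + z/30)
f(M, X) = (27 + X)/(-36 + M)
1/(-7431 - f(92, d(-1))) = 1/(-7431 - (27 + (-1/2 + (1/30)*(-1)))/(-36 + 92)) = 1/(-7431 - (27 + (-1/2 - 1/30))/56) = 1/(-7431 - (27 - 8/15)/56) = 1/(-7431 - 397/(56*15)) = 1/(-7431 - 1*397/840) = 1/(-7431 - 397/840) = 1/(-6242437/840) = -840/6242437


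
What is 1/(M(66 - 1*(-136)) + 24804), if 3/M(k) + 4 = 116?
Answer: 112/2778051 ≈ 4.0316e-5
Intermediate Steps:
M(k) = 3/112 (M(k) = 3/(-4 + 116) = 3/112)
1/(M(66 - 1*(-136)) + 24804) = 1/(3/112 + 24804) = 1/(2778051/112) = 112/2778051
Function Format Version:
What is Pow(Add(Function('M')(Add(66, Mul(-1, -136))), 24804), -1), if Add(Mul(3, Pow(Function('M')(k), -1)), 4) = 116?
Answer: Rational(112, 2778051) ≈ 4.0316e-5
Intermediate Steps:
Function('M')(k) = Rational(3, 112) (Function('M')(k) = Mul(3, Pow(Add(-4, 116), -1)) = Mul(3, Pow(112, -1)) = Mul(3, Rational(1, 112)) = Rational(3, 112))
Pow(Add(Function('M')(Add(66, Mul(-1, -136))), 24804), -1) = Pow(Add(Rational(3, 112), 24804), -1) = Pow(Rational(2778051, 112), -1) = Rational(112, 2778051)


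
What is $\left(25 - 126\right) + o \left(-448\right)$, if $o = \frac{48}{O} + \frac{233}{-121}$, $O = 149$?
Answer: $\frac{11130303}{18029} \approx 617.36$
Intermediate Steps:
$o = - \frac{28909}{18029}$ ($o = \frac{48}{149} + \frac{233}{-121} = 48 \cdot \frac{1}{149} + 233 \left(- \frac{1}{121}\right) = \frac{48}{149} - \frac{233}{121} = - \frac{28909}{18029} \approx -1.6035$)
$\left(25 - 126\right) + o \left(-448\right) = \left(25 - 126\right) - - \frac{12951232}{18029} = \left(25 - 126\right) + \frac{12951232}{18029} = -101 + \frac{12951232}{18029} = \frac{11130303}{18029}$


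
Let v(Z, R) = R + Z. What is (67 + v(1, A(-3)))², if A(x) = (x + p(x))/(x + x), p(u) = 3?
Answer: 4624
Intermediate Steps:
A(x) = (3 + x)/(2*x) (A(x) = (x + 3)/(x + x) = (3 + x)/((2*x)) = (3 + x)*(1/(2*x)) = (3 + x)/(2*x))
(67 + v(1, A(-3)))² = (67 + ((½)*(3 - 3)/(-3) + 1))² = (67 + ((½)*(-⅓)*0 + 1))² = (67 + (0 + 1))² = (67 + 1)² = 68² = 4624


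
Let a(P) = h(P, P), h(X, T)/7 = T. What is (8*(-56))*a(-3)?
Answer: 9408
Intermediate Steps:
h(X, T) = 7*T
a(P) = 7*P
(8*(-56))*a(-3) = (8*(-56))*(7*(-3)) = -448*(-21) = 9408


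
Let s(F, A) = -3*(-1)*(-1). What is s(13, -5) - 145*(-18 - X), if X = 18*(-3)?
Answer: -5223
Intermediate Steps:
s(F, A) = -3 (s(F, A) = 3*(-1) = -3)
X = -54
s(13, -5) - 145*(-18 - X) = -3 - 145*(-18 - 1*(-54)) = -3 - 145*(-18 + 54) = -3 - 145*36 = -3 - 5220 = -5223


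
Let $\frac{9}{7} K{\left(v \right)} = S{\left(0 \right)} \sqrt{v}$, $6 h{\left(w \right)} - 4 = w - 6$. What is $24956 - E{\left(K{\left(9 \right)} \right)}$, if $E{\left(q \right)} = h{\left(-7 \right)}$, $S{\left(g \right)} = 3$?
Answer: $\frac{49915}{2} \approx 24958.0$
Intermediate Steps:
$h{\left(w \right)} = - \frac{1}{3} + \frac{w}{6}$ ($h{\left(w \right)} = \frac{2}{3} + \frac{w - 6}{6} = \frac{2}{3} + \frac{-6 + w}{6} = \frac{2}{3} + \left(-1 + \frac{w}{6}\right) = - \frac{1}{3} + \frac{w}{6}$)
$K{\left(v \right)} = \frac{7 \sqrt{v}}{3}$ ($K{\left(v \right)} = \frac{7 \cdot 3 \sqrt{v}}{9} = \frac{7 \sqrt{v}}{3}$)
$E{\left(q \right)} = - \frac{3}{2}$ ($E{\left(q \right)} = - \frac{1}{3} + \frac{1}{6} \left(-7\right) = - \frac{1}{3} - \frac{7}{6} = - \frac{3}{2}$)
$24956 - E{\left(K{\left(9 \right)} \right)} = 24956 - - \frac{3}{2} = 24956 + \frac{3}{2} = \frac{49915}{2}$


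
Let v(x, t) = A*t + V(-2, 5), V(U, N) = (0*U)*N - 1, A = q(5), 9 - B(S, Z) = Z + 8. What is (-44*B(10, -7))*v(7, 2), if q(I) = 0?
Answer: 352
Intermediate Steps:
B(S, Z) = 1 - Z (B(S, Z) = 9 - (Z + 8) = 9 - (8 + Z) = 9 + (-8 - Z) = 1 - Z)
A = 0
V(U, N) = -1 (V(U, N) = 0*N - 1 = 0 - 1 = -1)
v(x, t) = -1 (v(x, t) = 0*t - 1 = 0 - 1 = -1)
(-44*B(10, -7))*v(7, 2) = -44*(1 - 1*(-7))*(-1) = -44*(1 + 7)*(-1) = -44*8*(-1) = -352*(-1) = 352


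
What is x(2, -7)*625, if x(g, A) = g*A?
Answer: -8750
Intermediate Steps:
x(g, A) = A*g
x(2, -7)*625 = -7*2*625 = -14*625 = -8750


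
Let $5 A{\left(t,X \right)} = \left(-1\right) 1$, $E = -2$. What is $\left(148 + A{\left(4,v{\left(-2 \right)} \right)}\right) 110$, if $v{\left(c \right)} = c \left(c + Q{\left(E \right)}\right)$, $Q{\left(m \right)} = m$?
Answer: $16258$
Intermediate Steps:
$v{\left(c \right)} = c \left(-2 + c\right)$ ($v{\left(c \right)} = c \left(c - 2\right) = c \left(-2 + c\right)$)
$A{\left(t,X \right)} = - \frac{1}{5}$ ($A{\left(t,X \right)} = \frac{\left(-1\right) 1}{5} = \frac{1}{5} \left(-1\right) = - \frac{1}{5}$)
$\left(148 + A{\left(4,v{\left(-2 \right)} \right)}\right) 110 = \left(148 - \frac{1}{5}\right) 110 = \frac{739}{5} \cdot 110 = 16258$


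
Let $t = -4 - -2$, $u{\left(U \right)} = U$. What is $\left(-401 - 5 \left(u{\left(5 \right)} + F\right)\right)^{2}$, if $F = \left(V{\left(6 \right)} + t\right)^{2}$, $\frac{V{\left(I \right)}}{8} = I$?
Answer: $121132036$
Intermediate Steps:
$t = -2$ ($t = -4 + 2 = -2$)
$V{\left(I \right)} = 8 I$
$F = 2116$ ($F = \left(8 \cdot 6 - 2\right)^{2} = \left(48 - 2\right)^{2} = 46^{2} = 2116$)
$\left(-401 - 5 \left(u{\left(5 \right)} + F\right)\right)^{2} = \left(-401 - 5 \left(5 + 2116\right)\right)^{2} = \left(-401 - 10605\right)^{2} = \left(-11006\right)^{2} = 121132036$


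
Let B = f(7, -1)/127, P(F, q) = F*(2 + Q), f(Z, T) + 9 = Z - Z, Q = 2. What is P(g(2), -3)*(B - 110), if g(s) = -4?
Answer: 223664/127 ≈ 1761.1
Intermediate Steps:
f(Z, T) = -9 (f(Z, T) = -9 + (Z - Z) = -9 + 0 = -9)
P(F, q) = 4*F (P(F, q) = F*(2 + 2) = F*4 = 4*F)
B = -9/127 ≈ -0.070866
P(g(2), -3)*(B - 110) = (4*(-4))*(-9/127 - 110) = -16*(-13979/127) = 223664/127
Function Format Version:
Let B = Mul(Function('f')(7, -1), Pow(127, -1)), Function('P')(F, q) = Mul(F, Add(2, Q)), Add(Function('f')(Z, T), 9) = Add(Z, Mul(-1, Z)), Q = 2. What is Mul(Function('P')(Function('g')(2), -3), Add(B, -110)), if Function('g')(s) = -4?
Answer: Rational(223664, 127) ≈ 1761.1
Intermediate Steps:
Function('f')(Z, T) = -9 (Function('f')(Z, T) = Add(-9, Add(Z, Mul(-1, Z))) = Add(-9, 0) = -9)
Function('P')(F, q) = Mul(4, F) (Function('P')(F, q) = Mul(F, Add(2, 2)) = Mul(F, 4) = Mul(4, F))
B = Rational(-9, 127) (B = Mul(-9, Pow(127, -1)) = Mul(-9, Rational(1, 127)) = Rational(-9, 127) ≈ -0.070866)
Mul(Function('P')(Function('g')(2), -3), Add(B, -110)) = Mul(Mul(4, -4), Add(Rational(-9, 127), -110)) = Mul(-16, Rational(-13979, 127)) = Rational(223664, 127)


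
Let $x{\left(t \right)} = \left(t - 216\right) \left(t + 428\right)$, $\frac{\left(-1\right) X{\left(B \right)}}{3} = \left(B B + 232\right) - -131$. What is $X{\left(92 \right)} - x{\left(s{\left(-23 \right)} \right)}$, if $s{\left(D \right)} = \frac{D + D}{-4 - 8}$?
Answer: $\frac{2345027}{36} \approx 65140.0$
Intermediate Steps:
$s{\left(D \right)} = - \frac{D}{6}$ ($s{\left(D \right)} = \frac{2 D}{-12} = 2 D \left(- \frac{1}{12}\right) = - \frac{D}{6}$)
$X{\left(B \right)} = -1089 - 3 B^{2}$ ($X{\left(B \right)} = - 3 \left(\left(B B + 232\right) - -131\right) = - 3 \left(\left(B^{2} + 232\right) + 131\right) = - 3 \left(\left(232 + B^{2}\right) + 131\right) = - 3 \left(363 + B^{2}\right) = -1089 - 3 B^{2}$)
$x{\left(t \right)} = \left(-216 + t\right) \left(428 + t\right)$
$X{\left(92 \right)} - x{\left(s{\left(-23 \right)} \right)} = \left(-1089 - 3 \cdot 92^{2}\right) - \left(-92448 + \left(\left(- \frac{1}{6}\right) \left(-23\right)\right)^{2} + 212 \left(\left(- \frac{1}{6}\right) \left(-23\right)\right)\right) = \left(-1089 - 25392\right) - \left(-92448 + \left(\frac{23}{6}\right)^{2} + 212 \cdot \frac{23}{6}\right) = \left(-1089 - 25392\right) - \left(-92448 + \frac{529}{36} + \frac{2438}{3}\right) = -26481 - - \frac{3298343}{36} = -26481 + \frac{3298343}{36} = \frac{2345027}{36}$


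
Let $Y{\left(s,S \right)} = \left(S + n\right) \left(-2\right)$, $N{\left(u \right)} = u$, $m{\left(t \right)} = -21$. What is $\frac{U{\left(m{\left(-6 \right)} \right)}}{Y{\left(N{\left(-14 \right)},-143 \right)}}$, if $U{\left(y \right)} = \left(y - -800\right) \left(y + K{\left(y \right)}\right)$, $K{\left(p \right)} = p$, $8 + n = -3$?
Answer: $- \frac{2337}{22} \approx -106.23$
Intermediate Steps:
$n = -11$ ($n = -8 - 3 = -11$)
$U{\left(y \right)} = 2 y \left(800 + y\right)$ ($U{\left(y \right)} = \left(y - -800\right) \left(y + y\right) = \left(y + 800\right) 2 y = \left(800 + y\right) 2 y = 2 y \left(800 + y\right)$)
$Y{\left(s,S \right)} = 22 - 2 S$ ($Y{\left(s,S \right)} = \left(S - 11\right) \left(-2\right) = \left(-11 + S\right) \left(-2\right) = 22 - 2 S$)
$\frac{U{\left(m{\left(-6 \right)} \right)}}{Y{\left(N{\left(-14 \right)},-143 \right)}} = \frac{2 \left(-21\right) \left(800 - 21\right)}{22 - -286} = \frac{2 \left(-21\right) 779}{22 + 286} = - \frac{32718}{308} = \left(-32718\right) \frac{1}{308} = - \frac{2337}{22}$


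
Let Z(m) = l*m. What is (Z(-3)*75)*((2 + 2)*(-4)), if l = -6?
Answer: -21600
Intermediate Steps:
Z(m) = -6*m
(Z(-3)*75)*((2 + 2)*(-4)) = (-6*(-3)*75)*((2 + 2)*(-4)) = (18*75)*(4*(-4)) = 1350*(-16) = -21600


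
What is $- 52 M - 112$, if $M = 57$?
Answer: $-3076$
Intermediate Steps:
$- 52 M - 112 = \left(-52\right) 57 - 112 = -2964 - 112 = -3076$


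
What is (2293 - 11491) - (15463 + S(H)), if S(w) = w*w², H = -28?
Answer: -2709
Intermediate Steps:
S(w) = w³
(2293 - 11491) - (15463 + S(H)) = (2293 - 11491) - (15463 + (-28)³) = -9198 - (15463 - 21952) = -9198 - 1*(-6489) = -9198 + 6489 = -2709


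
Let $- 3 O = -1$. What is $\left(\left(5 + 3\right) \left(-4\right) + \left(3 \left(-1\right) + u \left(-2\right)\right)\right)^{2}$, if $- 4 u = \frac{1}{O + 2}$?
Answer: $\frac{237169}{196} \approx 1210.0$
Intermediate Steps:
$O = \frac{1}{3}$ ($O = \left(- \frac{1}{3}\right) \left(-1\right) = \frac{1}{3} \approx 0.33333$)
$u = - \frac{3}{28}$ ($u = - \frac{1}{4 \left(\frac{1}{3} + 2\right)} = - \frac{1}{4 \cdot \frac{7}{3}} = \left(- \frac{1}{4}\right) \frac{3}{7} = - \frac{3}{28} \approx -0.10714$)
$\left(\left(5 + 3\right) \left(-4\right) + \left(3 \left(-1\right) + u \left(-2\right)\right)\right)^{2} = \left(\left(5 + 3\right) \left(-4\right) + \left(3 \left(-1\right) - - \frac{3}{14}\right)\right)^{2} = \left(8 \left(-4\right) + \left(-3 + \frac{3}{14}\right)\right)^{2} = \left(-32 - \frac{39}{14}\right)^{2} = \left(- \frac{487}{14}\right)^{2} = \frac{237169}{196}$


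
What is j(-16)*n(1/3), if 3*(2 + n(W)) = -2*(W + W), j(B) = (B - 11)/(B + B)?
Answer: -33/16 ≈ -2.0625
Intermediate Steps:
j(B) = (-11 + B)/(2*B) (j(B) = (-11 + B)/((2*B)) = (-11 + B)*(1/(2*B)) = (-11 + B)/(2*B))
n(W) = -2 - 4*W/3 (n(W) = -2 + (-2*(W + W))/3 = -2 + (-4*W)/3 = -2 - 4*W/3)
j(-16)*n(1/3) = ((½)*(-11 - 16)/(-16))*(-2 - 4/3/3) = ((½)*(-1/16)*(-27))*(-2 - 4/3*⅓) = 27*(-2 - 4/9)/32 = (27/32)*(-22/9) = -33/16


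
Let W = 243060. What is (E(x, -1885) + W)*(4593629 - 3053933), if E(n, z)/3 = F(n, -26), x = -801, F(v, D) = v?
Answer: 370538620272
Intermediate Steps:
E(n, z) = 3*n
(E(x, -1885) + W)*(4593629 - 3053933) = (3*(-801) + 243060)*(4593629 - 3053933) = (-2403 + 243060)*1539696 = 240657*1539696 = 370538620272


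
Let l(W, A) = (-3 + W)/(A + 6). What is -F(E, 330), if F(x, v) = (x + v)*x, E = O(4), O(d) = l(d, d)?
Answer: -3301/100 ≈ -33.010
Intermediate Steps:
l(W, A) = (-3 + W)/(6 + A)
O(d) = (-3 + d)/(6 + d)
E = ⅒ (E = (-3 + 4)/(6 + 4) = 1/10 = (⅒)*1 = ⅒ ≈ 0.10000)
F(x, v) = x*(v + x) (F(x, v) = (v + x)*x = x*(v + x))
-F(E, 330) = -(330 + ⅒)/10 = -3301/(10*10) = -1*3301/100 = -3301/100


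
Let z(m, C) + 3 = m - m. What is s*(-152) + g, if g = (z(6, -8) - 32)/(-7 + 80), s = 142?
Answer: -1575667/73 ≈ -21584.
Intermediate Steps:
z(m, C) = -3 (z(m, C) = -3 + (m - m) = -3 + 0 = -3)
g = -35/73 (g = (-3 - 32)/(-7 + 80) = -35/73 ≈ -0.47945)
s*(-152) + g = 142*(-152) - 35/73 = -21584 - 35/73 = -1575667/73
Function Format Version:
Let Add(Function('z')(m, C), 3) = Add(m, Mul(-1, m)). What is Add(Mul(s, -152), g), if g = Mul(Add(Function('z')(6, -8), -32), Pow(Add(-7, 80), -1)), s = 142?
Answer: Rational(-1575667, 73) ≈ -21584.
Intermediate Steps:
Function('z')(m, C) = -3 (Function('z')(m, C) = Add(-3, Add(m, Mul(-1, m))) = Add(-3, 0) = -3)
g = Rational(-35, 73) (g = Mul(Add(-3, -32), Pow(Add(-7, 80), -1)) = Mul(-35, Pow(73, -1)) = Mul(-35, Rational(1, 73)) = Rational(-35, 73) ≈ -0.47945)
Add(Mul(s, -152), g) = Add(Mul(142, -152), Rational(-35, 73)) = Add(-21584, Rational(-35, 73)) = Rational(-1575667, 73)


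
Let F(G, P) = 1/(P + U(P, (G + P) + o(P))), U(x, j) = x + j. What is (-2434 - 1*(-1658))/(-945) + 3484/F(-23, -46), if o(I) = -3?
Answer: -539949544/945 ≈ -5.7138e+5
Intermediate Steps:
U(x, j) = j + x
F(G, P) = 1/(-3 + G + 3*P) (F(G, P) = 1/(P + (((G + P) - 3) + P)) = 1/(P + ((-3 + G + P) + P)) = 1/(P + (-3 + G + 2*P)) = 1/(-3 + G + 3*P))
(-2434 - 1*(-1658))/(-945) + 3484/F(-23, -46) = (-2434 - 1*(-1658))/(-945) + 3484/(1/(-3 - 23 + 3*(-46))) = (-2434 + 1658)*(-1/945) + 3484/(1/(-3 - 23 - 138)) = -776*(-1/945) + 3484/(1/(-164)) = 776/945 + 3484/(-1/164) = 776/945 + 3484*(-164) = 776/945 - 571376 = -539949544/945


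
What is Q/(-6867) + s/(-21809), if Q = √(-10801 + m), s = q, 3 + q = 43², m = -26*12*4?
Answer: -1846/21809 - I*√12049/6867 ≈ -0.084644 - 0.015985*I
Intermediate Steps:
m = -1248 (m = -312*4 = -1248)
q = 1846 (q = -3 + 43² = -3 + 1849 = 1846)
s = 1846
Q = I*√12049 (Q = √(-10801 - 1248) = √(-12049) = I*√12049 ≈ 109.77*I)
Q/(-6867) + s/(-21809) = (I*√12049)/(-6867) + 1846/(-21809) = (I*√12049)*(-1/6867) + 1846*(-1/21809) = -I*√12049/6867 - 1846/21809 = -1846/21809 - I*√12049/6867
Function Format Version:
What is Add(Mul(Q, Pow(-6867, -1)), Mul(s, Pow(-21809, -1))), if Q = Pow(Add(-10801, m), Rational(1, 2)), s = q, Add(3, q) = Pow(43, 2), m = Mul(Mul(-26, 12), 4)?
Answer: Add(Rational(-1846, 21809), Mul(Rational(-1, 6867), I, Pow(12049, Rational(1, 2)))) ≈ Add(-0.084644, Mul(-0.015985, I))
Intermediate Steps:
m = -1248 (m = Mul(-312, 4) = -1248)
q = 1846 (q = Add(-3, Pow(43, 2)) = Add(-3, 1849) = 1846)
s = 1846
Q = Mul(I, Pow(12049, Rational(1, 2))) (Q = Pow(Add(-10801, -1248), Rational(1, 2)) = Pow(-12049, Rational(1, 2)) = Mul(I, Pow(12049, Rational(1, 2))) ≈ Mul(109.77, I))
Add(Mul(Q, Pow(-6867, -1)), Mul(s, Pow(-21809, -1))) = Add(Mul(Mul(I, Pow(12049, Rational(1, 2))), Pow(-6867, -1)), Mul(1846, Pow(-21809, -1))) = Add(Mul(Mul(I, Pow(12049, Rational(1, 2))), Rational(-1, 6867)), Mul(1846, Rational(-1, 21809))) = Add(Mul(Rational(-1, 6867), I, Pow(12049, Rational(1, 2))), Rational(-1846, 21809)) = Add(Rational(-1846, 21809), Mul(Rational(-1, 6867), I, Pow(12049, Rational(1, 2))))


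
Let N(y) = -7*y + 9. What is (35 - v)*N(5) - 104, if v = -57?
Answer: -2496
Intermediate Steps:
N(y) = 9 - 7*y
(35 - v)*N(5) - 104 = (35 - 1*(-57))*(9 - 7*5) - 104 = (35 + 57)*(9 - 35) - 104 = 92*(-26) - 104 = -2392 - 104 = -2496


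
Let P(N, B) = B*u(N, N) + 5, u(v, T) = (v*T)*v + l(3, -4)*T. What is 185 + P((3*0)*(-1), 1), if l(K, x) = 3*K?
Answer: 190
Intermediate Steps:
u(v, T) = 9*T + T*v² (u(v, T) = (v*T)*v + (3*3)*T = (T*v)*v + 9*T = T*v² + 9*T = 9*T + T*v²)
P(N, B) = 5 + B*N*(9 + N²) (P(N, B) = B*(N*(9 + N²)) + 5 = B*N*(9 + N²) + 5 = 5 + B*N*(9 + N²))
185 + P((3*0)*(-1), 1) = 185 + (5 + 1*((3*0)*(-1))*(9 + ((3*0)*(-1))²)) = 185 + (5 + 1*(0*(-1))*(9 + (0*(-1))²)) = 185 + (5 + 1*0*(9 + 0²)) = 185 + (5 + 1*0*(9 + 0)) = 185 + (5 + 1*0*9) = 185 + (5 + 0) = 185 + 5 = 190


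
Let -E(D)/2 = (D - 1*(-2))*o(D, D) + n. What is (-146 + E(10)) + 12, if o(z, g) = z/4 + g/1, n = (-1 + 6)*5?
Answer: -484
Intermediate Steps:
n = 25 (n = 5*5 = 25)
o(z, g) = g + z/4 (o(z, g) = z*(¼) + g*1 = z/4 + g = g + z/4)
E(D) = -50 - 5*D*(2 + D)/2 (E(D) = -2*((D - 1*(-2))*(D + D/4) + 25) = -2*((D + 2)*(5*D/4) + 25) = -2*((2 + D)*(5*D/4) + 25) = -2*(5*D*(2 + D)/4 + 25) = -2*(25 + 5*D*(2 + D)/4) = -50 - 5*D*(2 + D)/2)
(-146 + E(10)) + 12 = (-146 + (-50 - 5*10 - 5/2*10²)) + 12 = (-146 + (-50 - 50 - 5/2*100)) + 12 = (-146 + (-50 - 50 - 250)) + 12 = (-146 - 350) + 12 = -496 + 12 = -484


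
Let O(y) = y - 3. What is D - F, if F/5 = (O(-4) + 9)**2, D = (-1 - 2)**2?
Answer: -11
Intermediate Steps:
O(y) = -3 + y
D = 9 (D = (-3)**2 = 9)
F = 20 (F = 5*((-3 - 4) + 9)**2 = 5*(-7 + 9)**2 = 5*2**2 = 5*4 = 20)
D - F = 9 - 1*20 = 9 - 20 = -11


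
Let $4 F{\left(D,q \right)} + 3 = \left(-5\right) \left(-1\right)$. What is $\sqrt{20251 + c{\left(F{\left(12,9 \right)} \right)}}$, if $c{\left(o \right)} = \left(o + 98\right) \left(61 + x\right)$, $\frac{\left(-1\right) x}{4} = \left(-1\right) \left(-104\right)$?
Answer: $\frac{i \sqrt{58866}}{2} \approx 121.31 i$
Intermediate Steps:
$x = -416$ ($x = - 4 \left(\left(-1\right) \left(-104\right)\right) = \left(-4\right) 104 = -416$)
$F{\left(D,q \right)} = \frac{1}{2}$ ($F{\left(D,q \right)} = - \frac{3}{4} + \frac{\left(-5\right) \left(-1\right)}{4} = - \frac{3}{4} + \frac{1}{4} \cdot 5 = - \frac{3}{4} + \frac{5}{4} = \frac{1}{2}$)
$c{\left(o \right)} = -34790 - 355 o$ ($c{\left(o \right)} = \left(o + 98\right) \left(61 - 416\right) = \left(98 + o\right) \left(-355\right) = -34790 - 355 o$)
$\sqrt{20251 + c{\left(F{\left(12,9 \right)} \right)}} = \sqrt{20251 - \frac{69935}{2}} = \sqrt{- \frac{29433}{2}} = \frac{i \sqrt{58866}}{2}$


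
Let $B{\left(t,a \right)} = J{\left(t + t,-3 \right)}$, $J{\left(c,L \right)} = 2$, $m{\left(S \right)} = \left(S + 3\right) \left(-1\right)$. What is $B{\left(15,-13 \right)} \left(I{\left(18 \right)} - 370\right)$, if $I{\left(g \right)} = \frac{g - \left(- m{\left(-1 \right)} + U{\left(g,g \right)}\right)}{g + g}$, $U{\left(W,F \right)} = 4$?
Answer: $- \frac{2218}{3} \approx -739.33$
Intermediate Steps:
$m{\left(S \right)} = -3 - S$ ($m{\left(S \right)} = \left(3 + S\right) \left(-1\right) = -3 - S$)
$B{\left(t,a \right)} = 2$
$I{\left(g \right)} = \frac{-6 + g}{2 g}$ ($I{\left(g \right)} = \frac{g - 6}{g + g} = \frac{g + \left(\left(-3 + 1\right) - 4\right)}{2 g} = \left(g - 6\right) \frac{1}{2 g} = \left(-6 + g\right) \frac{1}{2 g} = \frac{-6 + g}{2 g}$)
$B{\left(15,-13 \right)} \left(I{\left(18 \right)} - 370\right) = 2 \left(\frac{-6 + 18}{2 \cdot 18} - 370\right) = 2 \left(\frac{1}{2} \cdot \frac{1}{18} \cdot 12 - 370\right) = 2 \left(\frac{1}{3} - 370\right) = 2 \left(- \frac{1109}{3}\right) = - \frac{2218}{3}$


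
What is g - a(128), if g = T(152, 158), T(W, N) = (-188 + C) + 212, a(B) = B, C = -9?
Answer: -113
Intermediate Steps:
T(W, N) = 15 (T(W, N) = (-188 - 9) + 212 = -197 + 212 = 15)
g = 15
g - a(128) = 15 - 1*128 = 15 - 128 = -113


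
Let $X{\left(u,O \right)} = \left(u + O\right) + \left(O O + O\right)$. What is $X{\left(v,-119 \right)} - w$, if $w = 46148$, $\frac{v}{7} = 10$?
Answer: $-32155$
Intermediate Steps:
$v = 70$ ($v = 7 \cdot 10 = 70$)
$X{\left(u,O \right)} = u + O^{2} + 2 O$ ($X{\left(u,O \right)} = \left(O + u\right) + \left(O^{2} + O\right) = \left(O + u\right) + \left(O + O^{2}\right) = u + O^{2} + 2 O$)
$X{\left(v,-119 \right)} - w = \left(70 + \left(-119\right)^{2} + 2 \left(-119\right)\right) - 46148 = \left(70 + 14161 - 238\right) - 46148 = 13993 - 46148 = -32155$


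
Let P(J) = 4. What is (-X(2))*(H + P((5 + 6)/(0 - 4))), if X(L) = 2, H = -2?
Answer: -4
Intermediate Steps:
(-X(2))*(H + P((5 + 6)/(0 - 4))) = (-1*2)*(-2 + 4) = -2*2 = -4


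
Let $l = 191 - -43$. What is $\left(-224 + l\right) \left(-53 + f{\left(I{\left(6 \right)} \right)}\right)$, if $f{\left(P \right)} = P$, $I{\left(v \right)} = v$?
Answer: $-470$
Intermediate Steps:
$l = 234$ ($l = 191 + 43 = 234$)
$\left(-224 + l\right) \left(-53 + f{\left(I{\left(6 \right)} \right)}\right) = \left(-224 + 234\right) \left(-53 + 6\right) = 10 \left(-47\right) = -470$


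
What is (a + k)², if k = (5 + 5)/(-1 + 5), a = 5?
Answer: 225/4 ≈ 56.250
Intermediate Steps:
k = 5/2 (k = 10/4 = 10*(¼) = 5/2 ≈ 2.5000)
(a + k)² = (5 + 5/2)² = (15/2)² = 225/4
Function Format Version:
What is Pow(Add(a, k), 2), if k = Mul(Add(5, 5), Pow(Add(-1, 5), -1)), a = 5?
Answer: Rational(225, 4) ≈ 56.250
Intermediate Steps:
k = Rational(5, 2) (k = Mul(10, Pow(4, -1)) = Mul(10, Rational(1, 4)) = Rational(5, 2) ≈ 2.5000)
Pow(Add(a, k), 2) = Pow(Add(5, Rational(5, 2)), 2) = Pow(Rational(15, 2), 2) = Rational(225, 4)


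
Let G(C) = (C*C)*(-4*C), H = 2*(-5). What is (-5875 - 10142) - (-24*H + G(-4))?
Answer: -16513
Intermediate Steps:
H = -10
G(C) = -4*C³ (G(C) = C²*(-4*C) = -4*C³)
(-5875 - 10142) - (-24*H + G(-4)) = (-5875 - 10142) - (-24*(-10) - 4*(-4)³) = -16017 - (240 - 4*(-64)) = -16017 - (240 + 256) = -16017 - 1*496 = -16017 - 496 = -16513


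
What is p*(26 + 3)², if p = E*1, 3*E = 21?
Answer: 5887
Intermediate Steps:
E = 7 (E = (⅓)*21 = 7)
p = 7 (p = 7*1 = 7)
p*(26 + 3)² = 7*(26 + 3)² = 7*29² = 7*841 = 5887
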